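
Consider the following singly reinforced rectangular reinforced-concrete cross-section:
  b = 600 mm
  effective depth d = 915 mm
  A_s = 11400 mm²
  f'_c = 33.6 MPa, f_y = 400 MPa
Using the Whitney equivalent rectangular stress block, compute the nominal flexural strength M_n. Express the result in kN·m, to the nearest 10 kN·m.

T = A_s f_y = 11400 × 400 = 4560000 N = 4560 kN.
From C = T: a = T/(0.85 f'_c b) = 4560000/(0.85 × 33.6 × 600) = 266.11 mm.
M_n = T(d − a/2) = 4560 kN × (915 − 133.055) mm = 3565.67 kN·m.

M_n ≈ 3570 kN·m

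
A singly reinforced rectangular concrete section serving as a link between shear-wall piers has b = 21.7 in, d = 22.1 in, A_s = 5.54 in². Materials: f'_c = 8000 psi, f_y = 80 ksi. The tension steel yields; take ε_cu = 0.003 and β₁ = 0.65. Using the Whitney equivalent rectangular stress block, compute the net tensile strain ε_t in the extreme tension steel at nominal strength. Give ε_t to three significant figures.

ε_t ≈ 0.0113

a = A_s f_y/(0.85 f'_c b) = 3.004 in.
β₁ = 0.65, so c = a/β₁ = 3.004/0.65 = 4.622 in.
From the linear strain diagram with ε_cu = 0.003: ε_t = 0.003 (d − c)/c = 0.003 × (22.1 − 4.622)/4.622 = 0.0113.
Since ε_t ≥ 0.005, the section is tension-controlled.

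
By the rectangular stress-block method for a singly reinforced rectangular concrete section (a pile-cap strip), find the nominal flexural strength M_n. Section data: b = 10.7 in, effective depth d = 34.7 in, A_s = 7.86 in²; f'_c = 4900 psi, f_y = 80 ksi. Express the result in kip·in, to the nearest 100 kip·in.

T = A_s f_y = 7.86 × 80 = 628.8 kips.
a = T/(0.85 f'_c b) = 628.8/(0.85 × 4.9 × 10.7) = 14.110 in.
M_n = T(d − a/2) = 628.8 × (34.7 − 7.055) = 17383.2 kip·in.

M_n ≈ 17400 kip·in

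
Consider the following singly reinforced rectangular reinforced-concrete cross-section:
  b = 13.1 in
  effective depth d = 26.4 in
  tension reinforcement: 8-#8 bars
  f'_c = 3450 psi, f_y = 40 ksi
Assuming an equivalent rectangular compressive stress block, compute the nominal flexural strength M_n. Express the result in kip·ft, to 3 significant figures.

M_n ≈ 487 kip·ft

A_s = 8 × 0.79 = 6.32 in².
T = A_s f_y = 6.32 × 40 = 252.8 kips.
a = T/(0.85 f'_c b) = 252.8/(0.85 × 3.45 × 13.1) = 6.581 in.
M_n = T(d − a/2) = 252.8 × (26.4 − 3.2905) = 5842.1 kip·in = 5842.1/12 = 486.84 kip·ft.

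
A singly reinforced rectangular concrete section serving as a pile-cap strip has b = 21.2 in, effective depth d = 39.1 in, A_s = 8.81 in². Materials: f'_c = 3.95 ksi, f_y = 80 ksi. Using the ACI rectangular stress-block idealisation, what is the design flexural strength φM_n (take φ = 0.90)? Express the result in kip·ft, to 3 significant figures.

φM_n ≈ 1810 kip·ft

T = A_s f_y = 8.81 × 80 = 704.8 kips.
a = T/(0.85 f'_c b) = 704.8/(0.85 × 3.95 × 21.2) = 9.902 in.
M_n = T(d − a/2) = 704.8 × (39.1 − 4.951) = 24068.2 kip·in = 24068.2/12 = 2005.68 kip·ft.
φM_n = 0.90 × 2005.68 = 1805.11 kip·ft.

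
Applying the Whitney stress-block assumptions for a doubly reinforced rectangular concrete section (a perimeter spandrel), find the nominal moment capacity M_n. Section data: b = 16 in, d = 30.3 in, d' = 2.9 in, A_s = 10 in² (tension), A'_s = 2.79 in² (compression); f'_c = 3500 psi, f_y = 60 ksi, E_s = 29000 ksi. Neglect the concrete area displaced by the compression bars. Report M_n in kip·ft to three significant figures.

Assume both steels yield.
a = (A_s − A'_s) f_y/(0.85 f'_c b) = (10 − 2.79) × 60/(0.85 × 3.5 × 16) = 9.088 in.
c = a/β₁ = 9.088/0.85 = 10.692 in; ε'_s = 0.003(c − d')/c = 0.0022 ≥ ε_y = 0.0021, so the compression steel yields.
M_n = (A_s − A'_s) f_y (d − a/2) + A'_s f_y (d − d') = 432.6 × (30.3 − 4.544) + 167.4 × (30.3 − 2.9) = 11142.0 + 4586.8 = 15728.8 kip·in = 15728.8/12 = 1310.73 kip·ft.

M_n ≈ 1310 kip·ft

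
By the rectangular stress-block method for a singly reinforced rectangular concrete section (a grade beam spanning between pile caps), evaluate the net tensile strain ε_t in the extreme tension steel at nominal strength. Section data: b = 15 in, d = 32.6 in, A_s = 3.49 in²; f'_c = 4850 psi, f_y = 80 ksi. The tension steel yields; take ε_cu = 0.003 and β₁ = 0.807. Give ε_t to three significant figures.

ε_t ≈ 0.0145

a = A_s f_y/(0.85 f'_c b) = 4.515 in.
β₁ = 0.807, so c = a/β₁ = 4.515/0.807 = 5.595 in.
From the linear strain diagram with ε_cu = 0.003: ε_t = 0.003 (d − c)/c = 0.003 × (32.6 − 5.595)/5.595 = 0.0145.
Since ε_t ≥ 0.005, the section is tension-controlled.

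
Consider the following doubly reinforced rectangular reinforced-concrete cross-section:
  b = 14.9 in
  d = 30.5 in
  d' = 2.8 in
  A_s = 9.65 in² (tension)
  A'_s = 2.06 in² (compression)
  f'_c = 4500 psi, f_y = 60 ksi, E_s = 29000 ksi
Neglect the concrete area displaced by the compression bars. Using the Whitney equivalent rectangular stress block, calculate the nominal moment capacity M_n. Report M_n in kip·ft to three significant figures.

Assume both steels yield.
a = (A_s − A'_s) f_y/(0.85 f'_c b) = (9.65 − 2.06) × 60/(0.85 × 4.5 × 14.9) = 7.991 in.
c = a/β₁ = 7.991/0.825 = 9.686 in; ε'_s = 0.003(c − d')/c = 0.0021 ≥ ε_y = 0.0021, so the compression steel yields.
M_n = (A_s − A'_s) f_y (d − a/2) + A'_s f_y (d − d') = 455.4 × (30.5 − 3.9955) + 123.6 × (30.5 − 2.8) = 12070.1 + 3423.7 = 15493.8 kip·in = 15493.8/12 = 1291.15 kip·ft.

M_n ≈ 1290 kip·ft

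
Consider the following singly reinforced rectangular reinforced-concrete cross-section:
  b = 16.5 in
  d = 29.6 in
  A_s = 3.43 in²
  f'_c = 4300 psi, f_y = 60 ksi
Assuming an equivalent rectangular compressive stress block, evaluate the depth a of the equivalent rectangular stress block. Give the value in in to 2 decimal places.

T = A_s f_y = 3.43 × 60 = 205.8 kips.
a = T/(0.85 f'_c b) = 205.8/(0.85 × 4.3 × 16.5) = 3.41 in.

a ≈ 3.41 in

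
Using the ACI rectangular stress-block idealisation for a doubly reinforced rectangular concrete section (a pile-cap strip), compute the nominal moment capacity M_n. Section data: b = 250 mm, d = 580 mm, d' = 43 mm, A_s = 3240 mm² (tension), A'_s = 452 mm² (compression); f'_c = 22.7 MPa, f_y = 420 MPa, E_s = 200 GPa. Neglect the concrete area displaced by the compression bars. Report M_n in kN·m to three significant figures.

Assume both tension and compression steel yield.
Net tension couple steel: A_s − A'_s = 2788 mm².
a = (A_s − A'_s) f_y / (0.85 f'_c b) = 1170960/(0.85 × 22.7 × 250) = 242.75 mm.
c = a/β₁ = 242.75/0.85 = 285.59 mm; ε'_s = 0.003(c − d')/c = 0.0025 ≥ f_y/E_s = 0.0021, so compression steel does yield.
M_n = (A_s − A'_s) f_y (d − a/2) + A'_s f_y (d − d') = [1170960 × (580 − 121.375) + 189840 × (580 − 43)] × 10⁻⁶ = 537.03 + 101.94 = 638.97 kN·m.

M_n ≈ 639 kN·m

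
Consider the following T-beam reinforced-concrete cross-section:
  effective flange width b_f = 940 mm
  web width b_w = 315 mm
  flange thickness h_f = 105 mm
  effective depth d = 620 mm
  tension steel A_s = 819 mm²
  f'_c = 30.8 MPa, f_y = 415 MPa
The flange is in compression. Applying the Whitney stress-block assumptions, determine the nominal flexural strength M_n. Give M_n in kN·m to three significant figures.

Tension: T = A_s f_y = 819 × 415 = 339885 N.
Try a within the flange: a = T/(0.85 f'_c b_f) = 339885/(0.85 × 30.8 × 940) = 13.81 mm.
Since a = 13.81 ≤ h_f = 105 mm, the stress block lies entirely in the flange; analyse as a rectangular beam of width b_f.
M_n = T(d − a/2) = 339885 × (620 − 6.905) = 208.38 × 10⁶ N·mm.
M_n = 208.38 kN·m.

M_n ≈ 208 kN·m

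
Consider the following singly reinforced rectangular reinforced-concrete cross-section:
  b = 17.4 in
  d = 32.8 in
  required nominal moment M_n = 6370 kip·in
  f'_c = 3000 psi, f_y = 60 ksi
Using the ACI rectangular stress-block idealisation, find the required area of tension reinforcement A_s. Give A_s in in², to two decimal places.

A_s ≈ 3.49 in²

From M_n = 0.85 f'_c a b (d − a/2):
a = d − √(d² − 2M_n/(0.85 f'_c b)) = 32.8 − √(32.8² − 2 × 6370/(0.85 × 3 × 17.4)) = 4.716 in.
A_s = 0.85 f'_c a b / f_y = 0.85 × 3 × 4.716 × 17.4 / 60 = 3.487 in².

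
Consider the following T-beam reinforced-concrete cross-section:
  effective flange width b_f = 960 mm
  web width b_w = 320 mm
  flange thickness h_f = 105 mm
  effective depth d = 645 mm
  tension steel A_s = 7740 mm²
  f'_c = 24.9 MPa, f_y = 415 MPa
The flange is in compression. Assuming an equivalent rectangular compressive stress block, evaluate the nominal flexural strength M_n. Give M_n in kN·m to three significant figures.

M_n ≈ 1760 kN·m

Tension: T = A_s f_y = 7740 × 415 = 3212100 N.
Try a within the flange: a = T/(0.85 f'_c b_f) = 3212100/(0.85 × 24.9 × 960) = 158.09 mm.
a = 158.09 > h_f = 105 mm: the block extends into the web. Split into flange-overhang and web parts.
C_f = 0.85 f'_c (b_f − b_w) h_f = 0.85 × 24.9 × (960 − 320) × 105 = 1422288 N.
Remaining web compression depth: a_w = (T − C_f)/(0.85 f'_c b_w) = (3212100 − 1422288)/(0.85 × 24.9 × 320) = 264.26 mm.
M_n = C_f(d − h_f/2) + (T − C_f)(d − a_w/2) = 1422288 × (645 − 52.5) + 1789812 × (645 − 132.13) = 842.71 + 917.94 = 1760.65 × 10⁶ N·mm.
M_n = 1760.65 kN·m.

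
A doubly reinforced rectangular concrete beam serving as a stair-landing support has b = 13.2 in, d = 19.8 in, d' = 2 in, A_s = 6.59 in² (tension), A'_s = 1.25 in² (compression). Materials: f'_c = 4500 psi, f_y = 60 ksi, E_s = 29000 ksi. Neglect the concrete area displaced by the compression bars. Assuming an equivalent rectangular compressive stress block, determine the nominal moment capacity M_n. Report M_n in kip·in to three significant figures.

M_n ≈ 6660 kip·in

Assume both steels yield.
a = (A_s − A'_s) f_y/(0.85 f'_c b) = (6.59 − 1.25) × 60/(0.85 × 4.5 × 13.2) = 6.346 in.
c = a/β₁ = 6.346/0.825 = 7.692 in; ε'_s = 0.003(c − d')/c = 0.0022 ≥ ε_y = 0.0021, so the compression steel yields.
M_n = (A_s − A'_s) f_y (d − a/2) + A'_s f_y (d − d') = 320.4 × (19.8 − 3.173) + 75 × (19.8 − 2) = 5327.3 + 1335.0 = 6662.3 kip·in.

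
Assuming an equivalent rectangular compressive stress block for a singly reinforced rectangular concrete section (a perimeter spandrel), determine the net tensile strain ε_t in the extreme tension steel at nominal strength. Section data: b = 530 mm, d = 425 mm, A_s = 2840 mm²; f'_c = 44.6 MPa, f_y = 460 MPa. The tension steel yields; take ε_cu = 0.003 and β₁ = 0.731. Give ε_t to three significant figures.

ε_t ≈ 0.0113

a = A_s f_y/(0.85 f'_c b) = 65.02 mm.
β₁ = 0.731, so c = a/β₁ = 65.02/0.731 = 88.95 mm.
From the linear strain diagram with ε_cu = 0.003: ε_t = 0.003 (d − c)/c = 0.003 × (425 − 88.95)/88.95 = 0.0113.
Since ε_t ≥ 0.005, the section is tension-controlled.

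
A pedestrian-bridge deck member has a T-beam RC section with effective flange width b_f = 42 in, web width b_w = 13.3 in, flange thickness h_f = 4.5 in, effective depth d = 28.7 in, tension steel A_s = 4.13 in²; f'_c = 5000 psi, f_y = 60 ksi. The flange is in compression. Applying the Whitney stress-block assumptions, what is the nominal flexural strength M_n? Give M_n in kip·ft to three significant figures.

M_n ≈ 578 kip·ft

Tension: T = A_s f_y = 4.13 × 60 = 247.8 kips.
Try a within the flange: a = T/(0.85 f'_c b_f) = 247.8/(0.85 × 5 × 42) = 1.388 in.
Since a = 1.388 ≤ h_f = 4.5 in, the stress block lies entirely in the flange; analyse as a rectangular beam of width b_f.
M_n = T(d − a/2) = 247.8 × (28.7 − 0.694) = 6939.9 kip·in.
M_n = 6939.9/12 = 578.33 kip·ft.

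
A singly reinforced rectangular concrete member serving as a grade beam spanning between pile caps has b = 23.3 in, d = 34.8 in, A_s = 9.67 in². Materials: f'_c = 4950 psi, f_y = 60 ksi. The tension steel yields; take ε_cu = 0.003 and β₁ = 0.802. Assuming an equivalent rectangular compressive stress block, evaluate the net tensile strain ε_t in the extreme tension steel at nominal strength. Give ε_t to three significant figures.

ε_t ≈ 0.0111

a = A_s f_y/(0.85 f'_c b) = 5.918 in.
β₁ = 0.802, so c = a/β₁ = 5.918/0.802 = 7.379 in.
From the linear strain diagram with ε_cu = 0.003: ε_t = 0.003 (d − c)/c = 0.003 × (34.8 − 7.379)/7.379 = 0.0111.
Since ε_t ≥ 0.005, the section is tension-controlled.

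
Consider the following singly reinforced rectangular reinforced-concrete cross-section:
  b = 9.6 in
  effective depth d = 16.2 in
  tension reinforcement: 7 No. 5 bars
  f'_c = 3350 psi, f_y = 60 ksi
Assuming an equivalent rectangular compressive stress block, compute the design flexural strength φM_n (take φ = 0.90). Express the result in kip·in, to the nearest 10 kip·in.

φM_n ≈ 1620 kip·in

A_s = 7 × 0.31 = 2.17 in².
T = A_s f_y = 2.17 × 60 = 130.2 kips.
a = T/(0.85 f'_c b) = 130.2/(0.85 × 3.35 × 9.6) = 4.763 in.
M_n = T(d − a/2) = 130.2 × (16.2 − 2.3815) = 1799.2 kip·in.
φM_n = 0.90 × 1799.2 = 1619.3 kip·in.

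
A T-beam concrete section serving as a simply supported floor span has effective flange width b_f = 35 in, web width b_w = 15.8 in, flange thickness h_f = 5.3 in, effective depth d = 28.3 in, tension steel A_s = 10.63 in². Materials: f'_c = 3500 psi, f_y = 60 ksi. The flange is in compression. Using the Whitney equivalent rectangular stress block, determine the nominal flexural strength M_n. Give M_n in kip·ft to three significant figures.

M_n ≈ 1340 kip·ft

Tension: T = A_s f_y = 10.63 × 60 = 637.8 kips.
Try a within the flange: a = T/(0.85 f'_c b_f) = 637.8/(0.85 × 3.5 × 35) = 6.125 in.
a = 6.125 > h_f = 5.3 in: the block extends into the web. Split into flange-overhang and web parts.
C_f = 0.85 f'_c (b_f − b_w) h_f = 0.85 × 3.5 × (35 − 15.8) × 5.3 = 302.7 kips.
Remaining web compression depth: a_w = (T − C_f)/(0.85 f'_c b_w) = (637.8 − 302.7)/(0.85 × 3.5 × 15.8) = 7.129 in.
M_n = C_f(d − h_f/2) + (T − C_f)(d − a_w/2) = 302.7 × (28.3 − 2.65) + 335.1 × (28.3 − 3.5645) = 7764.3 + 8288.9 = 16053.2 kip·in.
M_n = 16053.2/12 = 1337.77 kip·ft.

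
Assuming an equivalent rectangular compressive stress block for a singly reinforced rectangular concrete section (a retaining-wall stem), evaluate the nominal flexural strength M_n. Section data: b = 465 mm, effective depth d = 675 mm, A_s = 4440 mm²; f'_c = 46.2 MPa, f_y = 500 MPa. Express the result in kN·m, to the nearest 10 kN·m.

M_n ≈ 1360 kN·m

T = A_s f_y = 4440 × 500 = 2220000 N = 2220 kN.
From C = T: a = T/(0.85 f'_c b) = 2220000/(0.85 × 46.2 × 465) = 121.57 mm.
M_n = T(d − a/2) = 2220 kN × (675 − 60.785) mm = 1363.56 kN·m.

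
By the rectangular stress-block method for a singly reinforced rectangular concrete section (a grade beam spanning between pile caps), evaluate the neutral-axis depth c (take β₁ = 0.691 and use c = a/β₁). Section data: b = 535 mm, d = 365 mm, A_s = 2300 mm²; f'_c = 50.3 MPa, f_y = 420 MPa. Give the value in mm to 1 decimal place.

T = A_s f_y = 2300 × 420 = 966000 N = 966 kN.
Setting C = 0.85 f'_c a b equal to T: a = 966000/(0.85 × 50.3 × 535) = 42.231 mm.
With β₁ = 0.691, c = a/β₁ = 42.231/0.691 = 61.1 mm.

c ≈ 61.1 mm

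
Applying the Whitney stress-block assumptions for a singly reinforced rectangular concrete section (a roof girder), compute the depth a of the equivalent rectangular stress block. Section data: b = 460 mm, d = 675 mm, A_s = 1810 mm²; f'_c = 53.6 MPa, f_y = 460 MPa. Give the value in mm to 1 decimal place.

T = A_s f_y = 1810 × 460 = 832600 N = 832.6 kN.
Setting C = 0.85 f'_c a b equal to T: a = 832600/(0.85 × 53.6 × 460) = 39.7 mm.

a ≈ 39.7 mm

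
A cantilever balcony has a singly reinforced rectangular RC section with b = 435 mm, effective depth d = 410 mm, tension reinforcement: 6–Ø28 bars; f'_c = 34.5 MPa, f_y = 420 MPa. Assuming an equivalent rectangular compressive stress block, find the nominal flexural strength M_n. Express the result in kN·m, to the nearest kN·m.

M_n ≈ 542 kN·m

A_s = 6 × 616 = 3696 mm².
T = A_s f_y = 3696 × 420 = 1552320 N = 1552.32 kN.
From C = T: a = T/(0.85 f'_c b) = 1552320/(0.85 × 34.5 × 435) = 121.69 mm.
M_n = T(d − a/2) = 1552.32 kN × (410 − 60.845) mm = 542.00 kN·m.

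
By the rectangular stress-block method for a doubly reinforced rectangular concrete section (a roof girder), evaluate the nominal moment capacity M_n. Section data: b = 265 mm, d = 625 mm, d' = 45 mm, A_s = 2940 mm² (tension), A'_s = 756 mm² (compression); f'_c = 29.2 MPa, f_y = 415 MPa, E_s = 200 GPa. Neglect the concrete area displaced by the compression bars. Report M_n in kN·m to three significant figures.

M_n ≈ 686 kN·m

Assume both tension and compression steel yield.
Net tension couple steel: A_s − A'_s = 2184 mm².
a = (A_s − A'_s) f_y / (0.85 f'_c b) = 906360/(0.85 × 29.2 × 265) = 137.80 mm.
c = a/β₁ = 137.80/0.841 = 163.85 mm; ε'_s = 0.003(c − d')/c = 0.0022 ≥ f_y/E_s = 0.0021, so compression steel does yield.
M_n = (A_s − A'_s) f_y (d − a/2) + A'_s f_y (d − d') = [906360 × (625 − 68.9) + 313740 × (625 − 45)] × 10⁻⁶ = 504.03 + 181.97 = 686.00 kN·m.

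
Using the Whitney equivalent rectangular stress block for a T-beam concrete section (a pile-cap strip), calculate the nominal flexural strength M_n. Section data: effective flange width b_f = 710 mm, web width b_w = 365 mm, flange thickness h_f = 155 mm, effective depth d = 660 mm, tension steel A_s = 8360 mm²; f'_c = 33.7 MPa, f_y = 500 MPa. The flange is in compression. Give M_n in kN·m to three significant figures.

Tension: T = A_s f_y = 8360 × 500 = 4180000 N.
Try a within the flange: a = T/(0.85 f'_c b_f) = 4180000/(0.85 × 33.7 × 710) = 205.53 mm.
a = 205.53 > h_f = 155 mm: the block extends into the web. Split into flange-overhang and web parts.
C_f = 0.85 f'_c (b_f − b_w) h_f = 0.85 × 33.7 × (710 − 365) × 155 = 1531791 N.
Remaining web compression depth: a_w = (T − C_f)/(0.85 f'_c b_w) = (4180000 − 1531791)/(0.85 × 33.7 × 365) = 253.29 mm.
M_n = C_f(d − h_f/2) + (T − C_f)(d − a_w/2) = 1531791 × (660 − 77.5) + 2648209 × (660 − 126.645) = 892.27 + 1412.44 = 2304.71 × 10⁶ N·mm.
M_n = 2304.71 kN·m.

M_n ≈ 2300 kN·m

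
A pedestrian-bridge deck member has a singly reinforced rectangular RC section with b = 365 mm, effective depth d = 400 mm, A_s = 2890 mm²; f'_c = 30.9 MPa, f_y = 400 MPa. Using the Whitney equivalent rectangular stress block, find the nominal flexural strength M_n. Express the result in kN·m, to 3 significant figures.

M_n ≈ 393 kN·m

T = A_s f_y = 2890 × 400 = 1156000 N = 1156 kN.
From C = T: a = T/(0.85 f'_c b) = 1156000/(0.85 × 30.9 × 365) = 120.58 mm.
M_n = T(d − a/2) = 1156 kN × (400 − 60.29) mm = 392.70 kN·m.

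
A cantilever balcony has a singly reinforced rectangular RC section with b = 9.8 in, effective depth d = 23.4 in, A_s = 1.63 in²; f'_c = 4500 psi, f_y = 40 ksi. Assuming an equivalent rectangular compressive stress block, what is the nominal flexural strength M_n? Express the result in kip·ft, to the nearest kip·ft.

M_n ≈ 122 kip·ft

T = A_s f_y = 1.63 × 40 = 65.2 kips.
a = T/(0.85 f'_c b) = 65.2/(0.85 × 4.5 × 9.8) = 1.739 in.
M_n = T(d − a/2) = 65.2 × (23.4 − 0.8695) = 1469.0 kip·in = 1469.0/12 = 122.42 kip·ft.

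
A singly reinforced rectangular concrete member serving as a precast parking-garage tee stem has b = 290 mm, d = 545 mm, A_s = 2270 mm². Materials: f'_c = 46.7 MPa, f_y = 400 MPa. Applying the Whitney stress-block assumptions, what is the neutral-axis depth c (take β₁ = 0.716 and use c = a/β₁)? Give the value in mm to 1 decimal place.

T = A_s f_y = 2270 × 400 = 908000 N = 908 kN.
Setting C = 0.85 f'_c a b equal to T: a = 908000/(0.85 × 46.7 × 290) = 78.877 mm.
With β₁ = 0.716, c = a/β₁ = 78.877/0.716 = 110.2 mm.

c ≈ 110.2 mm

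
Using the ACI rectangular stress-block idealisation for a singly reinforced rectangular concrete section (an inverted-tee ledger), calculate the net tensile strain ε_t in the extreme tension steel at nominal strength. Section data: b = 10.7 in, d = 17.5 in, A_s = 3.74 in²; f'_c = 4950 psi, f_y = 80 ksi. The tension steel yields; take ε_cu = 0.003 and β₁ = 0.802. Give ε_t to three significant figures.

ε_t ≈ 0.00334

a = A_s f_y/(0.85 f'_c b) = 6.646 in.
β₁ = 0.802, so c = a/β₁ = 6.646/0.802 = 8.287 in.
From the linear strain diagram with ε_cu = 0.003: ε_t = 0.003 (d − c)/c = 0.003 × (17.5 − 8.287)/8.287 = 0.00334.
ε_t < 0.004 — the section is over-reinforced for flexure under ACI limits.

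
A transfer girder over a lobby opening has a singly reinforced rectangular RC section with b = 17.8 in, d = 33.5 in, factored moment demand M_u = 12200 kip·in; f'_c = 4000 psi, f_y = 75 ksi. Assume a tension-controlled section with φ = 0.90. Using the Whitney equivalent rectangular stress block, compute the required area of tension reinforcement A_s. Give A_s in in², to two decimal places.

M_n = M_u/φ = 12200/0.90 = 13555.6 kip·in.
From M_n = 0.85 f'_c a b (d − a/2):
a = d − √(d² − 2M_n/(0.85 f'_c b)) = 33.5 − √(33.5² − 2 × 13555.6/(0.85 × 4 × 17.8)) = 7.533 in.
A_s = 0.85 f'_c a b / f_y = 0.85 × 4 × 7.533 × 17.8 / 75 = 6.079 in².

A_s ≈ 6.08 in²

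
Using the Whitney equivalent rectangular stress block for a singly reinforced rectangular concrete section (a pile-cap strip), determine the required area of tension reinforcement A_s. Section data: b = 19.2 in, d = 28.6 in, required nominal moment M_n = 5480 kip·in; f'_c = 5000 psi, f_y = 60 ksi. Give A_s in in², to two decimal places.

From M_n = 0.85 f'_c a b (d − a/2):
a = d − √(d² − 2M_n/(0.85 f'_c b)) = 28.6 − √(28.6² − 2 × 5480/(0.85 × 5 × 19.2)) = 2.453 in.
A_s = 0.85 f'_c a b / f_y = 0.85 × 5 × 2.453 × 19.2 / 60 = 3.336 in².

A_s ≈ 3.34 in²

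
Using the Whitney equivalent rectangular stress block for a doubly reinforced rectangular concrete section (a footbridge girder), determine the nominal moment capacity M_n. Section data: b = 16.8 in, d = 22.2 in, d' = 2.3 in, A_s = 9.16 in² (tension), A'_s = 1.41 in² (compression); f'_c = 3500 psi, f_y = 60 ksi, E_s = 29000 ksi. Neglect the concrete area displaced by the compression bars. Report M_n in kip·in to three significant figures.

Assume both steels yield.
a = (A_s − A'_s) f_y/(0.85 f'_c b) = (9.16 − 1.41) × 60/(0.85 × 3.5 × 16.8) = 9.304 in.
c = a/β₁ = 9.304/0.85 = 10.946 in; ε'_s = 0.003(c − d')/c = 0.0024 ≥ ε_y = 0.0021, so the compression steel yields.
M_n = (A_s − A'_s) f_y (d − a/2) + A'_s f_y (d − d') = 465 × (22.2 − 4.652) + 84.6 × (22.2 − 2.3) = 8159.8 + 1683.5 = 9843.3 kip·in.

M_n ≈ 9840 kip·in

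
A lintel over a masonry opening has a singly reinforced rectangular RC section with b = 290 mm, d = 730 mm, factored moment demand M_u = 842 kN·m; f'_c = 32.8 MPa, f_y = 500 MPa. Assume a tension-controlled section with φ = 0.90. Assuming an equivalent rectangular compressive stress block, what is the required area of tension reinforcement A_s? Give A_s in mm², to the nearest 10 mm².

A_s ≈ 2930 mm²

M_n = M_u/φ = 842/0.90 = 935.556 kN·m.
With M_n = 0.85 f'_c a b (d − a/2), solve the quadratic for a:
a = d − √(d² − 2M_n/(0.85 f'_c b)) = 730 − √(730² − 2 × 935.556×10⁶/(0.85 × 32.8 × 290)) = 180.93 mm.
A_s = 0.85 f'_c a b / f_y = 0.85 × 32.8 × 180.93 × 290 / 500 = 2925.7 mm².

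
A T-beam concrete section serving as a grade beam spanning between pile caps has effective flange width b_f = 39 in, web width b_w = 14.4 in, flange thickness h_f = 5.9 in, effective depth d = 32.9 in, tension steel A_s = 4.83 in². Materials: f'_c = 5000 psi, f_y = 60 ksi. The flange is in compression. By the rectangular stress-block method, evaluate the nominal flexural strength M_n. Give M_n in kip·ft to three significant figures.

M_n ≈ 773 kip·ft

Tension: T = A_s f_y = 4.83 × 60 = 289.8 kips.
Try a within the flange: a = T/(0.85 f'_c b_f) = 289.8/(0.85 × 5 × 39) = 1.748 in.
Since a = 1.748 ≤ h_f = 5.9 in, the stress block lies entirely in the flange; analyse as a rectangular beam of width b_f.
M_n = T(d − a/2) = 289.8 × (32.9 − 0.874) = 9281.1 kip·in.
M_n = 9281.1/12 = 773.43 kip·ft.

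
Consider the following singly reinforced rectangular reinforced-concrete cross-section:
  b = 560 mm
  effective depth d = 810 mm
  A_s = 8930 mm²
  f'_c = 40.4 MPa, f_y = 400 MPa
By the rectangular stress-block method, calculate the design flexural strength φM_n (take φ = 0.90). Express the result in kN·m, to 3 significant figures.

T = A_s f_y = 8930 × 400 = 3572000 N = 3572 kN.
From C = T: a = T/(0.85 f'_c b) = 3572000/(0.85 × 40.4 × 560) = 185.75 mm.
M_n = T(d − a/2) = 3572 kN × (810 − 92.875) mm = 2561.57 kN·m.
φM_n = 0.90 × 2561.57 = 2305.41 kN·m.

φM_n ≈ 2310 kN·m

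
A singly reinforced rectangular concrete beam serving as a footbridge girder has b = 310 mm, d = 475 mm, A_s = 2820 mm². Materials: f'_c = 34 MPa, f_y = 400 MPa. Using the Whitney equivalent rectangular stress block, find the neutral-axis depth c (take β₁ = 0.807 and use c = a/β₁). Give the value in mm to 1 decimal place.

c ≈ 156.0 mm

T = A_s f_y = 2820 × 400 = 1128000 N = 1128 kN.
Setting C = 0.85 f'_c a b equal to T: a = 1128000/(0.85 × 34 × 310) = 125.907 mm.
With β₁ = 0.807, c = a/β₁ = 125.907/0.807 = 156.0 mm.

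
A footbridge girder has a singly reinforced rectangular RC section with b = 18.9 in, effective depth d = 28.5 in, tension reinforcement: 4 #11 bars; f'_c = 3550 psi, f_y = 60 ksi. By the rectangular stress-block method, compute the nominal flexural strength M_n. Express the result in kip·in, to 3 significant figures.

A_s = 4 × 1.56 = 6.24 in².
T = A_s f_y = 6.24 × 60 = 374.4 kips.
a = T/(0.85 f'_c b) = 374.4/(0.85 × 3.55 × 18.9) = 6.565 in.
M_n = T(d − a/2) = 374.4 × (28.5 − 3.2825) = 9441.4 kip·in.

M_n ≈ 9440 kip·in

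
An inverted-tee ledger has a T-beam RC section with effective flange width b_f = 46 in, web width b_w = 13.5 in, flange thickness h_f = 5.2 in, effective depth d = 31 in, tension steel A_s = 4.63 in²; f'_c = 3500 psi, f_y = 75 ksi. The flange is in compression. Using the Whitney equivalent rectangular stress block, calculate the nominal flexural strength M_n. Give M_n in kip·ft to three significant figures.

M_n ≈ 860 kip·ft

Tension: T = A_s f_y = 4.63 × 75 = 347.25 kips.
Try a within the flange: a = T/(0.85 f'_c b_f) = 347.25/(0.85 × 3.5 × 46) = 2.537 in.
Since a = 2.537 ≤ h_f = 5.2 in, the stress block lies entirely in the flange; analyse as a rectangular beam of width b_f.
M_n = T(d − a/2) = 347.25 × (31 − 1.2685) = 10324.3 kip·in.
M_n = 10324.3/12 = 860.36 kip·ft.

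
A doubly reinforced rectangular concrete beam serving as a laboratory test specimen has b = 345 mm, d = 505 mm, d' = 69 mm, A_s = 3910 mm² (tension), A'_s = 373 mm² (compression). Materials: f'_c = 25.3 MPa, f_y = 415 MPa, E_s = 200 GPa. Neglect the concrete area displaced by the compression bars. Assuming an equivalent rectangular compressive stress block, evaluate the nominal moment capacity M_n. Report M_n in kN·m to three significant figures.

Assume both tension and compression steel yield.
Net tension couple steel: A_s − A'_s = 3537 mm².
a = (A_s − A'_s) f_y / (0.85 f'_c b) = 1467855/(0.85 × 25.3 × 345) = 197.84 mm.
c = a/β₁ = 197.84/0.85 = 232.75 mm; ε'_s = 0.003(c − d')/c = 0.0021 ≥ f_y/E_s = 0.0021, so compression steel does yield.
M_n = (A_s − A'_s) f_y (d − a/2) + A'_s f_y (d − d') = [1467855 × (505 − 98.92) + 154795 × (505 − 69)] × 10⁻⁶ = 596.07 + 67.49 = 663.56 kN·m.

M_n ≈ 664 kN·m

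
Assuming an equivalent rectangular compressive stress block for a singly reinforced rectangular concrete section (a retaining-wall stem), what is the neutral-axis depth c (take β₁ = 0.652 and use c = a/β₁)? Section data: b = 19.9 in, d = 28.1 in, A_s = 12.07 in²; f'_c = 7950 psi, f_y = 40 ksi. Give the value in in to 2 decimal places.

c ≈ 5.51 in

T = A_s f_y = 12.07 × 40 = 482.8 kips.
a = T/(0.85 f'_c b) = 482.8/(0.85 × 7.95 × 19.9) = 3.5903 in.
With β₁ = 0.652, c = a/β₁ = 3.5903/0.652 = 5.51 in.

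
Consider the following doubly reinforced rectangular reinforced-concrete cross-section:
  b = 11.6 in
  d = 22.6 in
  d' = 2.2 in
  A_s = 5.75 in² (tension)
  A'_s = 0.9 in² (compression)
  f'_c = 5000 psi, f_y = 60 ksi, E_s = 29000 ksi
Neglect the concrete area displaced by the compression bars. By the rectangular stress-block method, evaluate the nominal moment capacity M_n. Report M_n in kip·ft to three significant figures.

M_n ≈ 568 kip·ft

Assume both steels yield.
a = (A_s − A'_s) f_y/(0.85 f'_c b) = (5.75 − 0.9) × 60/(0.85 × 5 × 11.6) = 5.903 in.
c = a/β₁ = 5.903/0.8 = 7.379 in; ε'_s = 0.003(c − d')/c = 0.0021 ≥ ε_y = 0.0021, so the compression steel yields.
M_n = (A_s − A'_s) f_y (d − a/2) + A'_s f_y (d − d') = 291 × (22.6 − 2.9515) + 54 × (22.6 − 2.2) = 5717.7 + 1101.6 = 6819.3 kip·in = 6819.3/12 = 568.28 kip·ft.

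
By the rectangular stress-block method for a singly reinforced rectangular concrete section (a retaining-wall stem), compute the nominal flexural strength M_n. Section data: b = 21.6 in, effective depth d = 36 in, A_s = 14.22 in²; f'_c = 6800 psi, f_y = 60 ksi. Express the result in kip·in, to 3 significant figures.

M_n ≈ 27800 kip·in

T = A_s f_y = 14.22 × 60 = 853.2 kips.
a = T/(0.85 f'_c b) = 853.2/(0.85 × 6.8 × 21.6) = 6.834 in.
M_n = T(d − a/2) = 853.2 × (36 − 3.417) = 27799.8 kip·in.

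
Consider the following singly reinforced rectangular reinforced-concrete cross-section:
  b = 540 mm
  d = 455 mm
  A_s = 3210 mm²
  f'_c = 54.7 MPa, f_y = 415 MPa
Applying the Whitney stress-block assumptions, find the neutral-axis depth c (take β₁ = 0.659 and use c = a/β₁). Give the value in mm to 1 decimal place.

c ≈ 80.5 mm

T = A_s f_y = 3210 × 415 = 1332150 N = 1332.15 kN.
Setting C = 0.85 f'_c a b equal to T: a = 1332150/(0.85 × 54.7 × 540) = 53.058 mm.
With β₁ = 0.659, c = a/β₁ = 53.058/0.659 = 80.5 mm.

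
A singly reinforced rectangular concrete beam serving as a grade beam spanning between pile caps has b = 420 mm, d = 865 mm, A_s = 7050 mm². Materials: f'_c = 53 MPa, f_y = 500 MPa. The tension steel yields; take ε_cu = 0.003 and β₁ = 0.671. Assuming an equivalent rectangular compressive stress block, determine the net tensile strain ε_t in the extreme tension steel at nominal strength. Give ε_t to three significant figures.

a = A_s f_y/(0.85 f'_c b) = 186.30 mm.
β₁ = 0.671, so c = a/β₁ = 186.30/0.671 = 277.65 mm.
From the linear strain diagram with ε_cu = 0.003: ε_t = 0.003 (d − c)/c = 0.003 × (865 − 277.65)/277.65 = 0.00635.
Since ε_t ≥ 0.005, the section is tension-controlled.

ε_t ≈ 0.00635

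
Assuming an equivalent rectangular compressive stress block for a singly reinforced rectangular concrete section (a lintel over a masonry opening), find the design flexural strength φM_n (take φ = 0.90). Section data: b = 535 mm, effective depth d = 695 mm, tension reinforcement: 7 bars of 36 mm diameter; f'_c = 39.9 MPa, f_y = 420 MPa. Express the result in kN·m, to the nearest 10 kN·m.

φM_n ≈ 1650 kN·m

A_s = 7 × 1018 = 7126 mm².
T = A_s f_y = 7126 × 420 = 2992920 N = 2992.92 kN.
From C = T: a = T/(0.85 f'_c b) = 2992920/(0.85 × 39.9 × 535) = 164.95 mm.
M_n = T(d − a/2) = 2992.92 kN × (695 − 82.475) mm = 1833.24 kN·m.
φM_n = 0.90 × 1833.24 = 1649.92 kN·m.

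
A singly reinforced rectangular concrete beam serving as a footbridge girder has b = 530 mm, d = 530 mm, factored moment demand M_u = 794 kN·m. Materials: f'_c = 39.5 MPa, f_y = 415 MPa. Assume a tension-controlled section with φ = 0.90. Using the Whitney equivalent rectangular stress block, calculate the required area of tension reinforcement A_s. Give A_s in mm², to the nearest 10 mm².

A_s ≈ 4450 mm²

M_n = M_u/φ = 794/0.90 = 882.222 kN·m.
With M_n = 0.85 f'_c a b (d − a/2), solve the quadratic for a:
a = d − √(d² − 2M_n/(0.85 f'_c b)) = 530 − √(530² − 2 × 882.222×10⁶/(0.85 × 39.5 × 530)) = 103.68 mm.
A_s = 0.85 f'_c a b / f_y = 0.85 × 39.5 × 103.68 × 530 / 415 = 4445.7 mm².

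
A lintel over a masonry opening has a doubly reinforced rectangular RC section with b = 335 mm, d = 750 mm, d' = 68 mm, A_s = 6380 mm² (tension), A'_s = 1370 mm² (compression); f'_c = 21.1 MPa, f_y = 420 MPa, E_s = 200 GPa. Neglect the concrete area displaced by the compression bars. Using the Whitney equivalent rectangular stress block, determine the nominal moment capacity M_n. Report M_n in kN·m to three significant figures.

Assume both tension and compression steel yield.
Net tension couple steel: A_s − A'_s = 5010 mm².
a = (A_s − A'_s) f_y / (0.85 f'_c b) = 2104200/(0.85 × 21.1 × 335) = 350.22 mm.
c = a/β₁ = 350.22/0.85 = 412.02 mm; ε'_s = 0.003(c − d')/c = 0.0025 ≥ f_y/E_s = 0.0021, so compression steel does yield.
M_n = (A_s − A'_s) f_y (d − a/2) + A'_s f_y (d − d') = [2104200 × (750 − 175.11) + 575400 × (750 − 68)] × 10⁻⁶ = 1209.68 + 392.42 = 1602.10 kN·m.

M_n ≈ 1600 kN·m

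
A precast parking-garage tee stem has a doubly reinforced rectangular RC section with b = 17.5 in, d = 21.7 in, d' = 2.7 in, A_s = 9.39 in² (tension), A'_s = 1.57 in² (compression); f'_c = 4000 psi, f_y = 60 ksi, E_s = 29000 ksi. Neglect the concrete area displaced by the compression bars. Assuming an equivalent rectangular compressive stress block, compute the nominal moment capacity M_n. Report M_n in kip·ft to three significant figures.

M_n ≈ 843 kip·ft

Assume both steels yield.
a = (A_s − A'_s) f_y/(0.85 f'_c b) = (9.39 − 1.57) × 60/(0.85 × 4 × 17.5) = 7.886 in.
c = a/β₁ = 7.886/0.85 = 9.278 in; ε'_s = 0.003(c − d')/c = 0.0021 ≥ ε_y = 0.0021, so the compression steel yields.
M_n = (A_s − A'_s) f_y (d − a/2) + A'_s f_y (d − d') = 469.2 × (21.7 − 3.943) + 94.2 × (21.7 − 2.7) = 8331.6 + 1789.8 = 10121.4 kip·in = 10121.4/12 = 843.45 kip·ft.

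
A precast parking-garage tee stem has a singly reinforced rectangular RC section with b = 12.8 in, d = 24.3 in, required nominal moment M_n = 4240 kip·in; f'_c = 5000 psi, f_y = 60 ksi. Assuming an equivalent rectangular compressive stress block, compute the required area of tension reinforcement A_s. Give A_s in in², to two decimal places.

A_s ≈ 3.13 in²

From M_n = 0.85 f'_c a b (d − a/2):
a = d − √(d² − 2M_n/(0.85 f'_c b)) = 24.3 − √(24.3² − 2 × 4240/(0.85 × 5 × 12.8)) = 3.453 in.
A_s = 0.85 f'_c a b / f_y = 0.85 × 5 × 3.453 × 12.8 / 60 = 3.131 in².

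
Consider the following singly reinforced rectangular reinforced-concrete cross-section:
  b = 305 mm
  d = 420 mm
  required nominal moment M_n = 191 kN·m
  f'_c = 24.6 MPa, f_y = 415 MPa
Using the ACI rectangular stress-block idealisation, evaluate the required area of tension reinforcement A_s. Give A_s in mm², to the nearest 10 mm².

With M_n = 0.85 f'_c a b (d − a/2), solve the quadratic for a:
a = d − √(d² − 2M_n/(0.85 f'_c b)) = 420 − √(420² − 2 × 191×10⁶/(0.85 × 24.6 × 305)) = 78.68 mm.
A_s = 0.85 f'_c a b / f_y = 0.85 × 24.6 × 78.68 × 305 / 415 = 1209.1 mm².

A_s ≈ 1210 mm²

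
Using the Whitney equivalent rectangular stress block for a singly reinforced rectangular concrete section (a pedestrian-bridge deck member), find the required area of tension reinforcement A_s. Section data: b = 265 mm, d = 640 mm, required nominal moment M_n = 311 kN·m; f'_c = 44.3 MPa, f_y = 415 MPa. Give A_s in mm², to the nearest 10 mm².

With M_n = 0.85 f'_c a b (d − a/2), solve the quadratic for a:
a = d − √(d² − 2M_n/(0.85 f'_c b)) = 640 − √(640² − 2 × 311×10⁶/(0.85 × 44.3 × 265)) = 50.71 mm.
A_s = 0.85 f'_c a b / f_y = 0.85 × 44.3 × 50.71 × 265 / 415 = 1219.3 mm².

A_s ≈ 1220 mm²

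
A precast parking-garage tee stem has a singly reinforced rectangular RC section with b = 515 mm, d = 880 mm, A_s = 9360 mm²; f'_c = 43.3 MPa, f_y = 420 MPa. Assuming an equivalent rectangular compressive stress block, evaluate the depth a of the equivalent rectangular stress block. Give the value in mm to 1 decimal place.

T = A_s f_y = 9360 × 420 = 3931200 N = 3931.2 kN.
Setting C = 0.85 f'_c a b equal to T: a = 3931200/(0.85 × 43.3 × 515) = 207.4 mm.

a ≈ 207.4 mm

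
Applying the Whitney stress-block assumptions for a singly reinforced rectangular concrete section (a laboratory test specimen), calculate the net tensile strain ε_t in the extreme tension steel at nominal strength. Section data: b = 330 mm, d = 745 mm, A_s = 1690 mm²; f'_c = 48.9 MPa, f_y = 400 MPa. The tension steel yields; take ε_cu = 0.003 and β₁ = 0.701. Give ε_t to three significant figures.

a = A_s f_y/(0.85 f'_c b) = 49.28 mm.
β₁ = 0.701, so c = a/β₁ = 49.28/0.701 = 70.30 mm.
From the linear strain diagram with ε_cu = 0.003: ε_t = 0.003 (d − c)/c = 0.003 × (745 − 70.30)/70.30 = 0.0288.
Since ε_t ≥ 0.005, the section is tension-controlled.

ε_t ≈ 0.0288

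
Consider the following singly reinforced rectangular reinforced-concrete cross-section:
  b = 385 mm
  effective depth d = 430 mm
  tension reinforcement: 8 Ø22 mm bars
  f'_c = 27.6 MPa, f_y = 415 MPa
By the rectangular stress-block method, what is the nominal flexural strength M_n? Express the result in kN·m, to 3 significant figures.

M_n ≈ 454 kN·m

A_s = 8 × 380 = 3040 mm².
T = A_s f_y = 3040 × 415 = 1261600 N = 1261.6 kN.
From C = T: a = T/(0.85 f'_c b) = 1261600/(0.85 × 27.6 × 385) = 139.68 mm.
M_n = T(d − a/2) = 1261.6 kN × (430 − 69.84) mm = 454.38 kN·m.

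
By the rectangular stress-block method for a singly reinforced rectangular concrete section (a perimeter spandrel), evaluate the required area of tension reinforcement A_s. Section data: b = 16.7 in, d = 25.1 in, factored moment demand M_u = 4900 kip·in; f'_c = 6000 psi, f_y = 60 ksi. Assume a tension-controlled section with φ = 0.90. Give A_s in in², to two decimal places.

A_s ≈ 3.82 in²

M_n = M_u/φ = 4900/0.90 = 5444.44 kip·in.
From M_n = 0.85 f'_c a b (d − a/2):
a = d − √(d² − 2M_n/(0.85 f'_c b)) = 25.1 − √(25.1² − 2 × 5444.44/(0.85 × 6 × 16.7)) = 2.691 in.
A_s = 0.85 f'_c a b / f_y = 0.85 × 6 × 2.691 × 16.7 / 60 = 3.820 in².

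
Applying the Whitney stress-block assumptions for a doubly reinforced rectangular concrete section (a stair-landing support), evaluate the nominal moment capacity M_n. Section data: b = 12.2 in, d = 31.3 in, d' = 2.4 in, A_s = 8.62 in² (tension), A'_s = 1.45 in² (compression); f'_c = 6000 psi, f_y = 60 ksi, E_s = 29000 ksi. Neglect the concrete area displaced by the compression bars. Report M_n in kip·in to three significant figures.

Assume both steels yield.
a = (A_s − A'_s) f_y/(0.85 f'_c b) = (8.62 − 1.45) × 60/(0.85 × 6 × 12.2) = 6.914 in.
c = a/β₁ = 6.914/0.75 = 9.219 in; ε'_s = 0.003(c − d')/c = 0.0022 ≥ ε_y = 0.0021, so the compression steel yields.
M_n = (A_s − A'_s) f_y (d − a/2) + A'_s f_y (d − d') = 430.2 × (31.3 − 3.457) + 87 × (31.3 − 2.4) = 11978.1 + 2514.3 = 14492.4 kip·in.

M_n ≈ 14500 kip·in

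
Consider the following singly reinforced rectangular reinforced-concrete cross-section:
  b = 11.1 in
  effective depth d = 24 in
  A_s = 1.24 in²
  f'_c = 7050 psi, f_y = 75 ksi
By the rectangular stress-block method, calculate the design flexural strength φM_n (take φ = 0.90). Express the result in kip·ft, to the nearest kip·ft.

T = A_s f_y = 1.24 × 75 = 93 kips.
a = T/(0.85 f'_c b) = 93/(0.85 × 7.05 × 11.1) = 1.398 in.
M_n = T(d − a/2) = 93 × (24 − 0.699) = 2167.0 kip·in = 2167.0/12 = 180.58 kip·ft.
φM_n = 0.90 × 180.58 = 162.52 kip·ft.

φM_n ≈ 163 kip·ft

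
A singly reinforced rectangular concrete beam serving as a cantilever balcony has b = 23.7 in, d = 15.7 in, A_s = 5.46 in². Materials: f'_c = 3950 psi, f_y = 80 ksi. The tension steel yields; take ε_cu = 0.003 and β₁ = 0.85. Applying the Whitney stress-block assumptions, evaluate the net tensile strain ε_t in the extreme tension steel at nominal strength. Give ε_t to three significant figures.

ε_t ≈ 0.00429

a = A_s f_y/(0.85 f'_c b) = 5.489 in.
β₁ = 0.85, so c = a/β₁ = 5.489/0.85 = 6.458 in.
From the linear strain diagram with ε_cu = 0.003: ε_t = 0.003 (d − c)/c = 0.003 × (15.7 − 6.458)/6.458 = 0.00429.
ε_t is between 0.004 and 0.005 — transition zone.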